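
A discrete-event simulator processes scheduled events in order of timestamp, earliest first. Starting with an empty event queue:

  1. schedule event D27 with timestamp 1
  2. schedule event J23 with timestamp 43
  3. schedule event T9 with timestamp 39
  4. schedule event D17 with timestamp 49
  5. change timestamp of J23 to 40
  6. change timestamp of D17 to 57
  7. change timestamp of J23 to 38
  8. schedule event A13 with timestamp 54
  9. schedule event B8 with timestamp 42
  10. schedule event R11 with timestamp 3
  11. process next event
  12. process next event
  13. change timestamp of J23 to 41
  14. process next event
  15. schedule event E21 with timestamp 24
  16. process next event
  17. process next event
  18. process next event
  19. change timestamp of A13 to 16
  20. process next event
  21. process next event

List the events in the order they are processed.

D27 → R11 → T9 → E21 → J23 → B8 → A13 → D17

add D27 (timestamp 1) → {D27:1}
add J23 (timestamp 43) → {D27:1, J23:43}
add T9 (timestamp 39) → {D27:1, T9:39, J23:43}
add D17 (timestamp 49) → {D27:1, T9:39, J23:43, D17:49}
update J23 to timestamp 40 → {D27:1, T9:39, J23:40, D17:49}
update D17 to timestamp 57 → {D27:1, T9:39, J23:40, D17:57}
update J23 to timestamp 38 → {D27:1, J23:38, T9:39, D17:57}
add A13 (timestamp 54) → {D27:1, J23:38, T9:39, A13:54, D17:57}
add B8 (timestamp 42) → {D27:1, J23:38, T9:39, B8:42, A13:54, D17:57}
add R11 (timestamp 3) → {D27:1, R11:3, J23:38, T9:39, B8:42, A13:54, D17:57}
process next event → D27; now {R11:3, J23:38, T9:39, B8:42, A13:54, D17:57}
process next event → R11; now {J23:38, T9:39, B8:42, A13:54, D17:57}
update J23 to timestamp 41 → {T9:39, J23:41, B8:42, A13:54, D17:57}
process next event → T9; now {J23:41, B8:42, A13:54, D17:57}
add E21 (timestamp 24) → {E21:24, J23:41, B8:42, A13:54, D17:57}
process next event → E21; now {J23:41, B8:42, A13:54, D17:57}
process next event → J23; now {B8:42, A13:54, D17:57}
process next event → B8; now {A13:54, D17:57}
update A13 to timestamp 16 → {A13:16, D17:57}
process next event → A13; now {D17:57}
process next event → D17; now {}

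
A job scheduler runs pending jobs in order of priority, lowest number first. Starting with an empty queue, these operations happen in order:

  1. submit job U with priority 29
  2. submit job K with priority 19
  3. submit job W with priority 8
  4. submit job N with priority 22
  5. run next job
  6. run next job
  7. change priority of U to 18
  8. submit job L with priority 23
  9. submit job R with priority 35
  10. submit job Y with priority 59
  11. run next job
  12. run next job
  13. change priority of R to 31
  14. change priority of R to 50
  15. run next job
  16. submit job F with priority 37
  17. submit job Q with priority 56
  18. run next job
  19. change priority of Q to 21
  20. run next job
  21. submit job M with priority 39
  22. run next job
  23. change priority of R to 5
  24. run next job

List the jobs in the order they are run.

W, K, U, N, L, F, Q, M, R

add U (priority 29) → {U:29}
add K (priority 19) → {K:19, U:29}
add W (priority 8) → {W:8, K:19, U:29}
add N (priority 22) → {W:8, K:19, N:22, U:29}
run next job → W; now {K:19, N:22, U:29}
run next job → K; now {N:22, U:29}
update U to priority 18 → {U:18, N:22}
add L (priority 23) → {U:18, N:22, L:23}
add R (priority 35) → {U:18, N:22, L:23, R:35}
add Y (priority 59) → {U:18, N:22, L:23, R:35, Y:59}
run next job → U; now {N:22, L:23, R:35, Y:59}
run next job → N; now {L:23, R:35, Y:59}
update R to priority 31 → {L:23, R:31, Y:59}
update R to priority 50 → {L:23, R:50, Y:59}
run next job → L; now {R:50, Y:59}
add F (priority 37) → {F:37, R:50, Y:59}
add Q (priority 56) → {F:37, R:50, Q:56, Y:59}
run next job → F; now {R:50, Q:56, Y:59}
update Q to priority 21 → {Q:21, R:50, Y:59}
run next job → Q; now {R:50, Y:59}
add M (priority 39) → {M:39, R:50, Y:59}
run next job → M; now {R:50, Y:59}
update R to priority 5 → {R:5, Y:59}
run next job → R; now {Y:59}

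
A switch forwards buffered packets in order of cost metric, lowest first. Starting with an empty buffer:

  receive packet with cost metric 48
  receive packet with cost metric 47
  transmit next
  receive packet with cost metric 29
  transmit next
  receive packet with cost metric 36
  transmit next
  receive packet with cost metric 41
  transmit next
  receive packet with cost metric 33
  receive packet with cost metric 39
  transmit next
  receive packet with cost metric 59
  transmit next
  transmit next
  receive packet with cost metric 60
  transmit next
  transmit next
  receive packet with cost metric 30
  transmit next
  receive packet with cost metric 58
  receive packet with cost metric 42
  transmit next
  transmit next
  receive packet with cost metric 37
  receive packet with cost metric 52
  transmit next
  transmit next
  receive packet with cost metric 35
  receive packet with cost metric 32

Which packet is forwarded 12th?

58

insert 48 → {48}
insert 47 → {47, 48}
transmit next → 47; now {48}
insert 29 → {29, 48}
transmit next → 29; now {48}
insert 36 → {36, 48}
transmit next → 36; now {48}
insert 41 → {41, 48}
transmit next → 41; now {48}
insert 33 → {33, 48}
insert 39 → {33, 39, 48}
transmit next → 33; now {39, 48}
insert 59 → {39, 48, 59}
transmit next → 39; now {48, 59}
transmit next → 48; now {59}
insert 60 → {59, 60}
transmit next → 59; now {60}
transmit next → 60; now {}
insert 30 → {30}
transmit next → 30; now {}
insert 58 → {58}
insert 42 → {42, 58}
transmit next → 42; now {58}
transmit next → 58; now {}
insert 37 → {37}
insert 52 → {37, 52}
transmit next → 37; now {52}
transmit next → 52; now {}
insert 35 → {35}
insert 32 → {32, 35}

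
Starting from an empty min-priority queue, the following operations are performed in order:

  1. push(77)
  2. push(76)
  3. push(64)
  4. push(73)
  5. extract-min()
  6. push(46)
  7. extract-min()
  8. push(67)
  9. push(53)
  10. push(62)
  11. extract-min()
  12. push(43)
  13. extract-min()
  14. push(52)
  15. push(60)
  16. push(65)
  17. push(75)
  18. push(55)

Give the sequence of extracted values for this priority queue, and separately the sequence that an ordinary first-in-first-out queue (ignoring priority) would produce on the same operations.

insert 77 → {77}
insert 76 → {76, 77}
insert 64 → {64, 76, 77}
insert 73 → {64, 73, 76, 77}
extract-min → 64; now {73, 76, 77}
insert 46 → {46, 73, 76, 77}
extract-min → 46; now {73, 76, 77}
insert 67 → {67, 73, 76, 77}
insert 53 → {53, 67, 73, 76, 77}
insert 62 → {53, 62, 67, 73, 76, 77}
extract-min → 53; now {62, 67, 73, 76, 77}
insert 43 → {43, 62, 67, 73, 76, 77}
extract-min → 43; now {62, 67, 73, 76, 77}
insert 52 → {52, 62, 67, 73, 76, 77}
insert 60 → {52, 60, 62, 67, 73, 76, 77}
insert 65 → {52, 60, 62, 65, 67, 73, 76, 77}
insert 75 → {52, 60, 62, 65, 67, 73, 75, 76, 77}
insert 55 → {52, 55, 60, 62, 65, 67, 73, 75, 76, 77}

priority queue: 64, 46, 53, 43; FIFO queue: 77 → 76 → 64 → 73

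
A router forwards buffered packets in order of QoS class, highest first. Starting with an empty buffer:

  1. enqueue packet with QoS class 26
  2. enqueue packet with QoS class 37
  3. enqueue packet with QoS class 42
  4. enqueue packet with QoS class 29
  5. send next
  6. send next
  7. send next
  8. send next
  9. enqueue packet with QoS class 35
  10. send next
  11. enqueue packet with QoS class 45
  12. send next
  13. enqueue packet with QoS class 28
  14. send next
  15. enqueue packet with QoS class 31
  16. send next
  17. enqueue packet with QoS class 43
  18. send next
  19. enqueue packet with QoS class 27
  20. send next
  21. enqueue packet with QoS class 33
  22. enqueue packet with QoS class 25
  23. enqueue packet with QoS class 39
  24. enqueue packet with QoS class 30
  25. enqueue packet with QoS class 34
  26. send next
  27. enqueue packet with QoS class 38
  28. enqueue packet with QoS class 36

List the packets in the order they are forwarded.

insert 26 → {26}
insert 37 → {37, 26}
insert 42 → {42, 37, 26}
insert 29 → {42, 37, 29, 26}
send next → 42; now {37, 29, 26}
send next → 37; now {29, 26}
send next → 29; now {26}
send next → 26; now {}
insert 35 → {35}
send next → 35; now {}
insert 45 → {45}
send next → 45; now {}
insert 28 → {28}
send next → 28; now {}
insert 31 → {31}
send next → 31; now {}
insert 43 → {43}
send next → 43; now {}
insert 27 → {27}
send next → 27; now {}
insert 33 → {33}
insert 25 → {33, 25}
insert 39 → {39, 33, 25}
insert 30 → {39, 33, 30, 25}
insert 34 → {39, 34, 33, 30, 25}
send next → 39; now {34, 33, 30, 25}
insert 38 → {38, 34, 33, 30, 25}
insert 36 → {38, 36, 34, 33, 30, 25}

[42, 37, 29, 26, 35, 45, 28, 31, 43, 27, 39]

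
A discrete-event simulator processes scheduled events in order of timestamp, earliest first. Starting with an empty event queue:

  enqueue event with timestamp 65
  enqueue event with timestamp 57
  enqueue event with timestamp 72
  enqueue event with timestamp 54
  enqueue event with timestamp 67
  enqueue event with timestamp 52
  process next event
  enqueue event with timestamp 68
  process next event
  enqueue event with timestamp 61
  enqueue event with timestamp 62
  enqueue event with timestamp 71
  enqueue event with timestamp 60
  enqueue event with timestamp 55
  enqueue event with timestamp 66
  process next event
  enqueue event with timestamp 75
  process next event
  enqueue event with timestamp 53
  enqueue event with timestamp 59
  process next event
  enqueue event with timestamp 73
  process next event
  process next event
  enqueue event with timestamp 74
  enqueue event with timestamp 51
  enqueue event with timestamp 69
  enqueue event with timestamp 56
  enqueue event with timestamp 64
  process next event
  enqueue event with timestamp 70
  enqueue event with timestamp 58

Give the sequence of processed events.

[52, 54, 55, 57, 53, 59, 60, 51]

insert 65 → {65}
insert 57 → {57, 65}
insert 72 → {57, 65, 72}
insert 54 → {54, 57, 65, 72}
insert 67 → {54, 57, 65, 67, 72}
insert 52 → {52, 54, 57, 65, 67, 72}
process next event → 52; now {54, 57, 65, 67, 72}
insert 68 → {54, 57, 65, 67, 68, 72}
process next event → 54; now {57, 65, 67, 68, 72}
insert 61 → {57, 61, 65, 67, 68, 72}
insert 62 → {57, 61, 62, 65, 67, 68, 72}
insert 71 → {57, 61, 62, 65, 67, 68, 71, 72}
insert 60 → {57, 60, 61, 62, 65, 67, 68, 71, 72}
insert 55 → {55, 57, 60, 61, 62, 65, 67, 68, 71, 72}
insert 66 → {55, 57, 60, 61, 62, 65, 66, 67, 68, 71, 72}
process next event → 55; now {57, 60, 61, 62, 65, 66, 67, 68, 71, 72}
insert 75 → {57, 60, 61, 62, 65, 66, 67, 68, 71, 72, 75}
process next event → 57; now {60, 61, 62, 65, 66, 67, 68, 71, 72, 75}
insert 53 → {53, 60, 61, 62, 65, 66, 67, 68, 71, 72, 75}
insert 59 → {53, 59, 60, 61, 62, 65, 66, 67, 68, 71, 72, 75}
process next event → 53; now {59, 60, 61, 62, 65, 66, 67, 68, 71, 72, 75}
insert 73 → {59, 60, 61, 62, 65, 66, 67, 68, 71, 72, 73, 75}
process next event → 59; now {60, 61, 62, 65, 66, 67, 68, 71, 72, 73, 75}
process next event → 60; now {61, 62, 65, 66, 67, 68, 71, 72, 73, 75}
insert 74 → {61, 62, 65, 66, 67, 68, 71, 72, 73, 74, 75}
insert 51 → {51, 61, 62, 65, 66, 67, 68, 71, 72, 73, 74, 75}
insert 69 → {51, 61, 62, 65, 66, 67, 68, 69, 71, 72, 73, 74, 75}
insert 56 → {51, 56, 61, 62, 65, 66, 67, 68, 69, 71, 72, 73, 74, 75}
insert 64 → {51, 56, 61, 62, 64, 65, 66, 67, 68, 69, 71, 72, 73, 74, 75}
process next event → 51; now {56, 61, 62, 64, 65, 66, 67, 68, 69, 71, 72, 73, 74, 75}
insert 70 → {56, 61, 62, 64, 65, 66, 67, 68, 69, 70, 71, 72, 73, 74, 75}
insert 58 → {56, 58, 61, 62, 64, 65, 66, 67, 68, 69, 70, 71, 72, 73, 74, 75}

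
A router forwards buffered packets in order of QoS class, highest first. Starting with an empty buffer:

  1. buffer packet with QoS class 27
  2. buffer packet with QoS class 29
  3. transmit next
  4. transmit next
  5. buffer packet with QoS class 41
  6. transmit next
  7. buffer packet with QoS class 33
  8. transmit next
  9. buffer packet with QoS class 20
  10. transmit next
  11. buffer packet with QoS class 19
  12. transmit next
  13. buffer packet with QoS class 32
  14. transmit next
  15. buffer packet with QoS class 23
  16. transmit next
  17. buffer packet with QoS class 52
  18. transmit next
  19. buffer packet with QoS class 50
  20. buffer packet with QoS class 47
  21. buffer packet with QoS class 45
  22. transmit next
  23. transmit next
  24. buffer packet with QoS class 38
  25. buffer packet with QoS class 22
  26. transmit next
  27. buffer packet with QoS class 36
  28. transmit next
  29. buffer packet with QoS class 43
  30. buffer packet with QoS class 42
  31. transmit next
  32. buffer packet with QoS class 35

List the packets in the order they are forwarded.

29 → 27 → 41 → 33 → 20 → 19 → 32 → 23 → 52 → 50 → 47 → 45 → 38 → 43

insert 27 → {27}
insert 29 → {29, 27}
transmit next → 29; now {27}
transmit next → 27; now {}
insert 41 → {41}
transmit next → 41; now {}
insert 33 → {33}
transmit next → 33; now {}
insert 20 → {20}
transmit next → 20; now {}
insert 19 → {19}
transmit next → 19; now {}
insert 32 → {32}
transmit next → 32; now {}
insert 23 → {23}
transmit next → 23; now {}
insert 52 → {52}
transmit next → 52; now {}
insert 50 → {50}
insert 47 → {50, 47}
insert 45 → {50, 47, 45}
transmit next → 50; now {47, 45}
transmit next → 47; now {45}
insert 38 → {45, 38}
insert 22 → {45, 38, 22}
transmit next → 45; now {38, 22}
insert 36 → {38, 36, 22}
transmit next → 38; now {36, 22}
insert 43 → {43, 36, 22}
insert 42 → {43, 42, 36, 22}
transmit next → 43; now {42, 36, 22}
insert 35 → {42, 36, 35, 22}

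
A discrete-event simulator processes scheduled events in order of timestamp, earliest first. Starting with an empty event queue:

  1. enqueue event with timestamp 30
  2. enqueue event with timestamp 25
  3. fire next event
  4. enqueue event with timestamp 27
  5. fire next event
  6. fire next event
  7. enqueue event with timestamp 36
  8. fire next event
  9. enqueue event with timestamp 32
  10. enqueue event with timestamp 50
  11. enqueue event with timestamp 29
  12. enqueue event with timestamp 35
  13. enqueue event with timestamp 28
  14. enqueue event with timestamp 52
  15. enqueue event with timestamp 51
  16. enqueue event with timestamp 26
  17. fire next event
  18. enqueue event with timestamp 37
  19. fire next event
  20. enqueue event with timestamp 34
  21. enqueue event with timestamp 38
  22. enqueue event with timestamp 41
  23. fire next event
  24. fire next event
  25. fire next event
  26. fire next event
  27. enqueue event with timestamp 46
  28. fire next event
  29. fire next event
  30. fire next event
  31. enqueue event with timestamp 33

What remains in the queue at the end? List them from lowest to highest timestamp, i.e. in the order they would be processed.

33, 46, 50, 51, 52

insert 30 → {30}
insert 25 → {25, 30}
fire next event → 25; now {30}
insert 27 → {27, 30}
fire next event → 27; now {30}
fire next event → 30; now {}
insert 36 → {36}
fire next event → 36; now {}
insert 32 → {32}
insert 50 → {32, 50}
insert 29 → {29, 32, 50}
insert 35 → {29, 32, 35, 50}
insert 28 → {28, 29, 32, 35, 50}
insert 52 → {28, 29, 32, 35, 50, 52}
insert 51 → {28, 29, 32, 35, 50, 51, 52}
insert 26 → {26, 28, 29, 32, 35, 50, 51, 52}
fire next event → 26; now {28, 29, 32, 35, 50, 51, 52}
insert 37 → {28, 29, 32, 35, 37, 50, 51, 52}
fire next event → 28; now {29, 32, 35, 37, 50, 51, 52}
insert 34 → {29, 32, 34, 35, 37, 50, 51, 52}
insert 38 → {29, 32, 34, 35, 37, 38, 50, 51, 52}
insert 41 → {29, 32, 34, 35, 37, 38, 41, 50, 51, 52}
fire next event → 29; now {32, 34, 35, 37, 38, 41, 50, 51, 52}
fire next event → 32; now {34, 35, 37, 38, 41, 50, 51, 52}
fire next event → 34; now {35, 37, 38, 41, 50, 51, 52}
fire next event → 35; now {37, 38, 41, 50, 51, 52}
insert 46 → {37, 38, 41, 46, 50, 51, 52}
fire next event → 37; now {38, 41, 46, 50, 51, 52}
fire next event → 38; now {41, 46, 50, 51, 52}
fire next event → 41; now {46, 50, 51, 52}
insert 33 → {33, 46, 50, 51, 52}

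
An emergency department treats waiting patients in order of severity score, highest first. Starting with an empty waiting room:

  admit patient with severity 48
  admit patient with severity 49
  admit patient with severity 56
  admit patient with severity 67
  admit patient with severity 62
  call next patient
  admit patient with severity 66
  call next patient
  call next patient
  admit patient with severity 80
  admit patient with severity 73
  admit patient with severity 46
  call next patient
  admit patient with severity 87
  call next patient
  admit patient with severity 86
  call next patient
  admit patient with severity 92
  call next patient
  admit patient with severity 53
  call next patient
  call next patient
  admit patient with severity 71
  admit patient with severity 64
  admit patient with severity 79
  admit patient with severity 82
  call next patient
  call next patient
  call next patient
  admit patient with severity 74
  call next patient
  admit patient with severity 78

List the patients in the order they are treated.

insert 48 → {48}
insert 49 → {49, 48}
insert 56 → {56, 49, 48}
insert 67 → {67, 56, 49, 48}
insert 62 → {67, 62, 56, 49, 48}
call next patient → 67; now {62, 56, 49, 48}
insert 66 → {66, 62, 56, 49, 48}
call next patient → 66; now {62, 56, 49, 48}
call next patient → 62; now {56, 49, 48}
insert 80 → {80, 56, 49, 48}
insert 73 → {80, 73, 56, 49, 48}
insert 46 → {80, 73, 56, 49, 48, 46}
call next patient → 80; now {73, 56, 49, 48, 46}
insert 87 → {87, 73, 56, 49, 48, 46}
call next patient → 87; now {73, 56, 49, 48, 46}
insert 86 → {86, 73, 56, 49, 48, 46}
call next patient → 86; now {73, 56, 49, 48, 46}
insert 92 → {92, 73, 56, 49, 48, 46}
call next patient → 92; now {73, 56, 49, 48, 46}
insert 53 → {73, 56, 53, 49, 48, 46}
call next patient → 73; now {56, 53, 49, 48, 46}
call next patient → 56; now {53, 49, 48, 46}
insert 71 → {71, 53, 49, 48, 46}
insert 64 → {71, 64, 53, 49, 48, 46}
insert 79 → {79, 71, 64, 53, 49, 48, 46}
insert 82 → {82, 79, 71, 64, 53, 49, 48, 46}
call next patient → 82; now {79, 71, 64, 53, 49, 48, 46}
call next patient → 79; now {71, 64, 53, 49, 48, 46}
call next patient → 71; now {64, 53, 49, 48, 46}
insert 74 → {74, 64, 53, 49, 48, 46}
call next patient → 74; now {64, 53, 49, 48, 46}
insert 78 → {78, 64, 53, 49, 48, 46}

67 → 66 → 62 → 80 → 87 → 86 → 92 → 73 → 56 → 82 → 79 → 71 → 74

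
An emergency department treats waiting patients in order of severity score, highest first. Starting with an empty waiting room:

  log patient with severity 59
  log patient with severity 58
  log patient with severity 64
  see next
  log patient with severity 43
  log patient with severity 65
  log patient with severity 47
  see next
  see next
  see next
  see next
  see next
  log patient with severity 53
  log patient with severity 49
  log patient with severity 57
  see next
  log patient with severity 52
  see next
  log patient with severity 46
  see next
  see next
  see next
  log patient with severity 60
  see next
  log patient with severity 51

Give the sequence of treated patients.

64 → 65 → 59 → 58 → 47 → 43 → 57 → 53 → 52 → 49 → 46 → 60

insert 59 → {59}
insert 58 → {59, 58}
insert 64 → {64, 59, 58}
see next → 64; now {59, 58}
insert 43 → {59, 58, 43}
insert 65 → {65, 59, 58, 43}
insert 47 → {65, 59, 58, 47, 43}
see next → 65; now {59, 58, 47, 43}
see next → 59; now {58, 47, 43}
see next → 58; now {47, 43}
see next → 47; now {43}
see next → 43; now {}
insert 53 → {53}
insert 49 → {53, 49}
insert 57 → {57, 53, 49}
see next → 57; now {53, 49}
insert 52 → {53, 52, 49}
see next → 53; now {52, 49}
insert 46 → {52, 49, 46}
see next → 52; now {49, 46}
see next → 49; now {46}
see next → 46; now {}
insert 60 → {60}
see next → 60; now {}
insert 51 → {51}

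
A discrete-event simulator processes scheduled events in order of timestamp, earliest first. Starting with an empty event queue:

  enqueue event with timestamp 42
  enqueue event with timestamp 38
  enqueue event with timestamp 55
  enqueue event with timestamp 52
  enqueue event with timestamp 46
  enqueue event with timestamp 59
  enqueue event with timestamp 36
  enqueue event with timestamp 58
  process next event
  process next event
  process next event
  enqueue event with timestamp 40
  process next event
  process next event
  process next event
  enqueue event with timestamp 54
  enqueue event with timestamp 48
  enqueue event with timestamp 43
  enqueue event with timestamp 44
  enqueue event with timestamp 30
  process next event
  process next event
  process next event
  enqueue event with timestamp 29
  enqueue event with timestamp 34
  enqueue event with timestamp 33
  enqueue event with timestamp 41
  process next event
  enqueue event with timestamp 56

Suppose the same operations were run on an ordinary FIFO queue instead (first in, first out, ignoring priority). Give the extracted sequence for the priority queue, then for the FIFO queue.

priority queue: 36 → 38 → 42 → 40 → 46 → 52 → 30 → 43 → 44 → 29; FIFO queue: 42, 38, 55, 52, 46, 59, 36, 58, 40, 54

insert 42 → {42}
insert 38 → {38, 42}
insert 55 → {38, 42, 55}
insert 52 → {38, 42, 52, 55}
insert 46 → {38, 42, 46, 52, 55}
insert 59 → {38, 42, 46, 52, 55, 59}
insert 36 → {36, 38, 42, 46, 52, 55, 59}
insert 58 → {36, 38, 42, 46, 52, 55, 58, 59}
process next event → 36; now {38, 42, 46, 52, 55, 58, 59}
process next event → 38; now {42, 46, 52, 55, 58, 59}
process next event → 42; now {46, 52, 55, 58, 59}
insert 40 → {40, 46, 52, 55, 58, 59}
process next event → 40; now {46, 52, 55, 58, 59}
process next event → 46; now {52, 55, 58, 59}
process next event → 52; now {55, 58, 59}
insert 54 → {54, 55, 58, 59}
insert 48 → {48, 54, 55, 58, 59}
insert 43 → {43, 48, 54, 55, 58, 59}
insert 44 → {43, 44, 48, 54, 55, 58, 59}
insert 30 → {30, 43, 44, 48, 54, 55, 58, 59}
process next event → 30; now {43, 44, 48, 54, 55, 58, 59}
process next event → 43; now {44, 48, 54, 55, 58, 59}
process next event → 44; now {48, 54, 55, 58, 59}
insert 29 → {29, 48, 54, 55, 58, 59}
insert 34 → {29, 34, 48, 54, 55, 58, 59}
insert 33 → {29, 33, 34, 48, 54, 55, 58, 59}
insert 41 → {29, 33, 34, 41, 48, 54, 55, 58, 59}
process next event → 29; now {33, 34, 41, 48, 54, 55, 58, 59}
insert 56 → {33, 34, 41, 48, 54, 55, 56, 58, 59}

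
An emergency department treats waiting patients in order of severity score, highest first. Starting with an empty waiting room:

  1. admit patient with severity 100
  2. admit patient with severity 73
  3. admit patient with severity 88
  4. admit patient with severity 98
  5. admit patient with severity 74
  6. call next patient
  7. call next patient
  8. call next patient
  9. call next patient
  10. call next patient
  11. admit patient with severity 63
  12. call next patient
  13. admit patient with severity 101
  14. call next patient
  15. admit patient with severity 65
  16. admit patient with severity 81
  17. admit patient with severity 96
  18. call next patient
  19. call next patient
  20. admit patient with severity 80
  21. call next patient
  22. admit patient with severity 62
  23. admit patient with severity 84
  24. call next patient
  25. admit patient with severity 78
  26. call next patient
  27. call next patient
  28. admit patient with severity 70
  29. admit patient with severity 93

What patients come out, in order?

insert 100 → {100}
insert 73 → {100, 73}
insert 88 → {100, 88, 73}
insert 98 → {100, 98, 88, 73}
insert 74 → {100, 98, 88, 74, 73}
call next patient → 100; now {98, 88, 74, 73}
call next patient → 98; now {88, 74, 73}
call next patient → 88; now {74, 73}
call next patient → 74; now {73}
call next patient → 73; now {}
insert 63 → {63}
call next patient → 63; now {}
insert 101 → {101}
call next patient → 101; now {}
insert 65 → {65}
insert 81 → {81, 65}
insert 96 → {96, 81, 65}
call next patient → 96; now {81, 65}
call next patient → 81; now {65}
insert 80 → {80, 65}
call next patient → 80; now {65}
insert 62 → {65, 62}
insert 84 → {84, 65, 62}
call next patient → 84; now {65, 62}
insert 78 → {78, 65, 62}
call next patient → 78; now {65, 62}
call next patient → 65; now {62}
insert 70 → {70, 62}
insert 93 → {93, 70, 62}

100, 98, 88, 74, 73, 63, 101, 96, 81, 80, 84, 78, 65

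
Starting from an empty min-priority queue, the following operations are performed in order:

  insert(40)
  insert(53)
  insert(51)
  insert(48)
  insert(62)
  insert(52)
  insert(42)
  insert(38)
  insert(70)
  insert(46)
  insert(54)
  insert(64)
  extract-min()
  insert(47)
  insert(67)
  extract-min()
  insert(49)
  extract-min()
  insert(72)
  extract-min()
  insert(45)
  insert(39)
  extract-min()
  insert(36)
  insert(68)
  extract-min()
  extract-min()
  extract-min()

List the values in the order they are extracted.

insert 40 → {40}
insert 53 → {40, 53}
insert 51 → {40, 51, 53}
insert 48 → {40, 48, 51, 53}
insert 62 → {40, 48, 51, 53, 62}
insert 52 → {40, 48, 51, 52, 53, 62}
insert 42 → {40, 42, 48, 51, 52, 53, 62}
insert 38 → {38, 40, 42, 48, 51, 52, 53, 62}
insert 70 → {38, 40, 42, 48, 51, 52, 53, 62, 70}
insert 46 → {38, 40, 42, 46, 48, 51, 52, 53, 62, 70}
insert 54 → {38, 40, 42, 46, 48, 51, 52, 53, 54, 62, 70}
insert 64 → {38, 40, 42, 46, 48, 51, 52, 53, 54, 62, 64, 70}
extract-min → 38; now {40, 42, 46, 48, 51, 52, 53, 54, 62, 64, 70}
insert 47 → {40, 42, 46, 47, 48, 51, 52, 53, 54, 62, 64, 70}
insert 67 → {40, 42, 46, 47, 48, 51, 52, 53, 54, 62, 64, 67, 70}
extract-min → 40; now {42, 46, 47, 48, 51, 52, 53, 54, 62, 64, 67, 70}
insert 49 → {42, 46, 47, 48, 49, 51, 52, 53, 54, 62, 64, 67, 70}
extract-min → 42; now {46, 47, 48, 49, 51, 52, 53, 54, 62, 64, 67, 70}
insert 72 → {46, 47, 48, 49, 51, 52, 53, 54, 62, 64, 67, 70, 72}
extract-min → 46; now {47, 48, 49, 51, 52, 53, 54, 62, 64, 67, 70, 72}
insert 45 → {45, 47, 48, 49, 51, 52, 53, 54, 62, 64, 67, 70, 72}
insert 39 → {39, 45, 47, 48, 49, 51, 52, 53, 54, 62, 64, 67, 70, 72}
extract-min → 39; now {45, 47, 48, 49, 51, 52, 53, 54, 62, 64, 67, 70, 72}
insert 36 → {36, 45, 47, 48, 49, 51, 52, 53, 54, 62, 64, 67, 70, 72}
insert 68 → {36, 45, 47, 48, 49, 51, 52, 53, 54, 62, 64, 67, 68, 70, 72}
extract-min → 36; now {45, 47, 48, 49, 51, 52, 53, 54, 62, 64, 67, 68, 70, 72}
extract-min → 45; now {47, 48, 49, 51, 52, 53, 54, 62, 64, 67, 68, 70, 72}
extract-min → 47; now {48, 49, 51, 52, 53, 54, 62, 64, 67, 68, 70, 72}

38 → 40 → 42 → 46 → 39 → 36 → 45 → 47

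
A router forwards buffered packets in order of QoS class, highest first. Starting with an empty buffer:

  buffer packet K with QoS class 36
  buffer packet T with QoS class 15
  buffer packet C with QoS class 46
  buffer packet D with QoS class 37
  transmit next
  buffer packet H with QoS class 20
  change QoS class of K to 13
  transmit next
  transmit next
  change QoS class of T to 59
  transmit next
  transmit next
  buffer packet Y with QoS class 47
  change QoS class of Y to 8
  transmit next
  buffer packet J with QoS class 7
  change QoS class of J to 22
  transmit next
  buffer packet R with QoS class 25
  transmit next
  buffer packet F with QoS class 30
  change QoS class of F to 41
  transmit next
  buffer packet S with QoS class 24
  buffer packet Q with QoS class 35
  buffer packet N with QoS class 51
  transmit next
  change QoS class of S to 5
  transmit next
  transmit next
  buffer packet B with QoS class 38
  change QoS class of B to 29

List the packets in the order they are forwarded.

C → D → H → T → K → Y → J → R → F → N → Q → S

add K (QoS class 36) → {K:36}
add T (QoS class 15) → {K:36, T:15}
add C (QoS class 46) → {C:46, K:36, T:15}
add D (QoS class 37) → {C:46, D:37, K:36, T:15}
transmit next → C; now {D:37, K:36, T:15}
add H (QoS class 20) → {D:37, K:36, H:20, T:15}
update K to QoS class 13 → {D:37, H:20, T:15, K:13}
transmit next → D; now {H:20, T:15, K:13}
transmit next → H; now {T:15, K:13}
update T to QoS class 59 → {T:59, K:13}
transmit next → T; now {K:13}
transmit next → K; now {}
add Y (QoS class 47) → {Y:47}
update Y to QoS class 8 → {Y:8}
transmit next → Y; now {}
add J (QoS class 7) → {J:7}
update J to QoS class 22 → {J:22}
transmit next → J; now {}
add R (QoS class 25) → {R:25}
transmit next → R; now {}
add F (QoS class 30) → {F:30}
update F to QoS class 41 → {F:41}
transmit next → F; now {}
add S (QoS class 24) → {S:24}
add Q (QoS class 35) → {Q:35, S:24}
add N (QoS class 51) → {N:51, Q:35, S:24}
transmit next → N; now {Q:35, S:24}
update S to QoS class 5 → {Q:35, S:5}
transmit next → Q; now {S:5}
transmit next → S; now {}
add B (QoS class 38) → {B:38}
update B to QoS class 29 → {B:29}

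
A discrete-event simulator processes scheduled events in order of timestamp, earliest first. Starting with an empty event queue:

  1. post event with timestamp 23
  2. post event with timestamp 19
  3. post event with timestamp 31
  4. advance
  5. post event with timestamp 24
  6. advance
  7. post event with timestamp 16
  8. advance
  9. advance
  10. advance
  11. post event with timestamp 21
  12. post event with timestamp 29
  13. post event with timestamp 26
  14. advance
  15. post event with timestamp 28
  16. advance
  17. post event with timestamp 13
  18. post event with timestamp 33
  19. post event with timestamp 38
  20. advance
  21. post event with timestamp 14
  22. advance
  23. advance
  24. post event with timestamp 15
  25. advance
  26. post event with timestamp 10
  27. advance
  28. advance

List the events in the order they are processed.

insert 23 → {23}
insert 19 → {19, 23}
insert 31 → {19, 23, 31}
advance → 19; now {23, 31}
insert 24 → {23, 24, 31}
advance → 23; now {24, 31}
insert 16 → {16, 24, 31}
advance → 16; now {24, 31}
advance → 24; now {31}
advance → 31; now {}
insert 21 → {21}
insert 29 → {21, 29}
insert 26 → {21, 26, 29}
advance → 21; now {26, 29}
insert 28 → {26, 28, 29}
advance → 26; now {28, 29}
insert 13 → {13, 28, 29}
insert 33 → {13, 28, 29, 33}
insert 38 → {13, 28, 29, 33, 38}
advance → 13; now {28, 29, 33, 38}
insert 14 → {14, 28, 29, 33, 38}
advance → 14; now {28, 29, 33, 38}
advance → 28; now {29, 33, 38}
insert 15 → {15, 29, 33, 38}
advance → 15; now {29, 33, 38}
insert 10 → {10, 29, 33, 38}
advance → 10; now {29, 33, 38}
advance → 29; now {33, 38}

[19, 23, 16, 24, 31, 21, 26, 13, 14, 28, 15, 10, 29]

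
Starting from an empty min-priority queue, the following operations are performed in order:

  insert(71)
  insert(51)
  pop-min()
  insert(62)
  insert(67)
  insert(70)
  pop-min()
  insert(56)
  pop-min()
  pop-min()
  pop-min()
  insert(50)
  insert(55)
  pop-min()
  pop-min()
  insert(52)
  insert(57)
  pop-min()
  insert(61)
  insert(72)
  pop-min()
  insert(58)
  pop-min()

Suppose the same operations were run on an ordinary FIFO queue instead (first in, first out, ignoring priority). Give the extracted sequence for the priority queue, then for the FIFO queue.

priority queue: 51, 62, 56, 67, 70, 50, 55, 52, 57, 58; FIFO queue: 71 → 51 → 62 → 67 → 70 → 56 → 50 → 55 → 52 → 57

insert 71 → {71}
insert 51 → {51, 71}
pop-min → 51; now {71}
insert 62 → {62, 71}
insert 67 → {62, 67, 71}
insert 70 → {62, 67, 70, 71}
pop-min → 62; now {67, 70, 71}
insert 56 → {56, 67, 70, 71}
pop-min → 56; now {67, 70, 71}
pop-min → 67; now {70, 71}
pop-min → 70; now {71}
insert 50 → {50, 71}
insert 55 → {50, 55, 71}
pop-min → 50; now {55, 71}
pop-min → 55; now {71}
insert 52 → {52, 71}
insert 57 → {52, 57, 71}
pop-min → 52; now {57, 71}
insert 61 → {57, 61, 71}
insert 72 → {57, 61, 71, 72}
pop-min → 57; now {61, 71, 72}
insert 58 → {58, 61, 71, 72}
pop-min → 58; now {61, 71, 72}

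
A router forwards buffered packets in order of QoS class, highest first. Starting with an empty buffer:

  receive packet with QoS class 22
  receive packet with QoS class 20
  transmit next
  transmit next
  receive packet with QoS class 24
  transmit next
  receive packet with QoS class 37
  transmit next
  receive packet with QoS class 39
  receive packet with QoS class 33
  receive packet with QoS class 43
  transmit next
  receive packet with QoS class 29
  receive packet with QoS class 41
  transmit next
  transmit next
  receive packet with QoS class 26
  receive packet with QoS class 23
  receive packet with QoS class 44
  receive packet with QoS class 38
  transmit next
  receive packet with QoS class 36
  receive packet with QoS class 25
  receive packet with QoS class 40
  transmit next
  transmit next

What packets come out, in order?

22, 20, 24, 37, 43, 41, 39, 44, 40, 38

insert 22 → {22}
insert 20 → {22, 20}
transmit next → 22; now {20}
transmit next → 20; now {}
insert 24 → {24}
transmit next → 24; now {}
insert 37 → {37}
transmit next → 37; now {}
insert 39 → {39}
insert 33 → {39, 33}
insert 43 → {43, 39, 33}
transmit next → 43; now {39, 33}
insert 29 → {39, 33, 29}
insert 41 → {41, 39, 33, 29}
transmit next → 41; now {39, 33, 29}
transmit next → 39; now {33, 29}
insert 26 → {33, 29, 26}
insert 23 → {33, 29, 26, 23}
insert 44 → {44, 33, 29, 26, 23}
insert 38 → {44, 38, 33, 29, 26, 23}
transmit next → 44; now {38, 33, 29, 26, 23}
insert 36 → {38, 36, 33, 29, 26, 23}
insert 25 → {38, 36, 33, 29, 26, 25, 23}
insert 40 → {40, 38, 36, 33, 29, 26, 25, 23}
transmit next → 40; now {38, 36, 33, 29, 26, 25, 23}
transmit next → 38; now {36, 33, 29, 26, 25, 23}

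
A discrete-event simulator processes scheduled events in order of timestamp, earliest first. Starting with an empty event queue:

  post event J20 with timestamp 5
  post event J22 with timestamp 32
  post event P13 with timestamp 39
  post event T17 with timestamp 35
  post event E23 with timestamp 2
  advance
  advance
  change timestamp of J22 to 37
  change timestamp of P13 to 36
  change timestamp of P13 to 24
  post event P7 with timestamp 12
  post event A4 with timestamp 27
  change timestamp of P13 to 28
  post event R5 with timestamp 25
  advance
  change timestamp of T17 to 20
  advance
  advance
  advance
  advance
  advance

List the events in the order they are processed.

add J20 (timestamp 5) → {J20:5}
add J22 (timestamp 32) → {J20:5, J22:32}
add P13 (timestamp 39) → {J20:5, J22:32, P13:39}
add T17 (timestamp 35) → {J20:5, J22:32, T17:35, P13:39}
add E23 (timestamp 2) → {E23:2, J20:5, J22:32, T17:35, P13:39}
advance → E23; now {J20:5, J22:32, T17:35, P13:39}
advance → J20; now {J22:32, T17:35, P13:39}
update J22 to timestamp 37 → {T17:35, J22:37, P13:39}
update P13 to timestamp 36 → {T17:35, P13:36, J22:37}
update P13 to timestamp 24 → {P13:24, T17:35, J22:37}
add P7 (timestamp 12) → {P7:12, P13:24, T17:35, J22:37}
add A4 (timestamp 27) → {P7:12, P13:24, A4:27, T17:35, J22:37}
update P13 to timestamp 28 → {P7:12, A4:27, P13:28, T17:35, J22:37}
add R5 (timestamp 25) → {P7:12, R5:25, A4:27, P13:28, T17:35, J22:37}
advance → P7; now {R5:25, A4:27, P13:28, T17:35, J22:37}
update T17 to timestamp 20 → {T17:20, R5:25, A4:27, P13:28, J22:37}
advance → T17; now {R5:25, A4:27, P13:28, J22:37}
advance → R5; now {A4:27, P13:28, J22:37}
advance → A4; now {P13:28, J22:37}
advance → P13; now {J22:37}
advance → J22; now {}

E23, J20, P7, T17, R5, A4, P13, J22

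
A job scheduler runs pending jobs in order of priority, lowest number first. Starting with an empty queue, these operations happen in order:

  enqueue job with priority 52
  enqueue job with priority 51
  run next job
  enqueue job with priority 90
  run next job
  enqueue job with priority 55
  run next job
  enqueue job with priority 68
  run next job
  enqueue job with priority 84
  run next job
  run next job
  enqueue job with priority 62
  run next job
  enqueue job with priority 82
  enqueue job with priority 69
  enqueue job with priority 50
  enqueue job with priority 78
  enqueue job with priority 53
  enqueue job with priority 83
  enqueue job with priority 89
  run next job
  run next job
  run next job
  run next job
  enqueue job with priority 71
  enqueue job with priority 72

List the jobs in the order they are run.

insert 52 → {52}
insert 51 → {51, 52}
run next job → 51; now {52}
insert 90 → {52, 90}
run next job → 52; now {90}
insert 55 → {55, 90}
run next job → 55; now {90}
insert 68 → {68, 90}
run next job → 68; now {90}
insert 84 → {84, 90}
run next job → 84; now {90}
run next job → 90; now {}
insert 62 → {62}
run next job → 62; now {}
insert 82 → {82}
insert 69 → {69, 82}
insert 50 → {50, 69, 82}
insert 78 → {50, 69, 78, 82}
insert 53 → {50, 53, 69, 78, 82}
insert 83 → {50, 53, 69, 78, 82, 83}
insert 89 → {50, 53, 69, 78, 82, 83, 89}
run next job → 50; now {53, 69, 78, 82, 83, 89}
run next job → 53; now {69, 78, 82, 83, 89}
run next job → 69; now {78, 82, 83, 89}
run next job → 78; now {82, 83, 89}
insert 71 → {71, 82, 83, 89}
insert 72 → {71, 72, 82, 83, 89}

[51, 52, 55, 68, 84, 90, 62, 50, 53, 69, 78]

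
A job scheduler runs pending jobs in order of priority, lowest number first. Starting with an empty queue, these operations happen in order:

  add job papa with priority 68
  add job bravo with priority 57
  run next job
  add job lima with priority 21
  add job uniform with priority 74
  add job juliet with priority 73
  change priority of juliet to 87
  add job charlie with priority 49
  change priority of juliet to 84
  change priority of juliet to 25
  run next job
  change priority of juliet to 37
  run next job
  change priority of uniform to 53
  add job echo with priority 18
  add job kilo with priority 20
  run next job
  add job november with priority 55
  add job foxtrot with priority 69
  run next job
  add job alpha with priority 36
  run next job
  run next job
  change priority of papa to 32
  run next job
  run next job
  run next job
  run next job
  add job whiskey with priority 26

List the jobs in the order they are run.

add papa (priority 68) → {papa:68}
add bravo (priority 57) → {bravo:57, papa:68}
run next job → bravo; now {papa:68}
add lima (priority 21) → {lima:21, papa:68}
add uniform (priority 74) → {lima:21, papa:68, uniform:74}
add juliet (priority 73) → {lima:21, papa:68, juliet:73, uniform:74}
update juliet to priority 87 → {lima:21, papa:68, uniform:74, juliet:87}
add charlie (priority 49) → {lima:21, charlie:49, papa:68, uniform:74, juliet:87}
update juliet to priority 84 → {lima:21, charlie:49, papa:68, uniform:74, juliet:84}
update juliet to priority 25 → {lima:21, juliet:25, charlie:49, papa:68, uniform:74}
run next job → lima; now {juliet:25, charlie:49, papa:68, uniform:74}
update juliet to priority 37 → {juliet:37, charlie:49, papa:68, uniform:74}
run next job → juliet; now {charlie:49, papa:68, uniform:74}
update uniform to priority 53 → {charlie:49, uniform:53, papa:68}
add echo (priority 18) → {echo:18, charlie:49, uniform:53, papa:68}
add kilo (priority 20) → {echo:18, kilo:20, charlie:49, uniform:53, papa:68}
run next job → echo; now {kilo:20, charlie:49, uniform:53, papa:68}
add november (priority 55) → {kilo:20, charlie:49, uniform:53, november:55, papa:68}
add foxtrot (priority 69) → {kilo:20, charlie:49, uniform:53, november:55, papa:68, foxtrot:69}
run next job → kilo; now {charlie:49, uniform:53, november:55, papa:68, foxtrot:69}
add alpha (priority 36) → {alpha:36, charlie:49, uniform:53, november:55, papa:68, foxtrot:69}
run next job → alpha; now {charlie:49, uniform:53, november:55, papa:68, foxtrot:69}
run next job → charlie; now {uniform:53, november:55, papa:68, foxtrot:69}
update papa to priority 32 → {papa:32, uniform:53, november:55, foxtrot:69}
run next job → papa; now {uniform:53, november:55, foxtrot:69}
run next job → uniform; now {november:55, foxtrot:69}
run next job → november; now {foxtrot:69}
run next job → foxtrot; now {}
add whiskey (priority 26) → {whiskey:26}

bravo → lima → juliet → echo → kilo → alpha → charlie → papa → uniform → november → foxtrot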